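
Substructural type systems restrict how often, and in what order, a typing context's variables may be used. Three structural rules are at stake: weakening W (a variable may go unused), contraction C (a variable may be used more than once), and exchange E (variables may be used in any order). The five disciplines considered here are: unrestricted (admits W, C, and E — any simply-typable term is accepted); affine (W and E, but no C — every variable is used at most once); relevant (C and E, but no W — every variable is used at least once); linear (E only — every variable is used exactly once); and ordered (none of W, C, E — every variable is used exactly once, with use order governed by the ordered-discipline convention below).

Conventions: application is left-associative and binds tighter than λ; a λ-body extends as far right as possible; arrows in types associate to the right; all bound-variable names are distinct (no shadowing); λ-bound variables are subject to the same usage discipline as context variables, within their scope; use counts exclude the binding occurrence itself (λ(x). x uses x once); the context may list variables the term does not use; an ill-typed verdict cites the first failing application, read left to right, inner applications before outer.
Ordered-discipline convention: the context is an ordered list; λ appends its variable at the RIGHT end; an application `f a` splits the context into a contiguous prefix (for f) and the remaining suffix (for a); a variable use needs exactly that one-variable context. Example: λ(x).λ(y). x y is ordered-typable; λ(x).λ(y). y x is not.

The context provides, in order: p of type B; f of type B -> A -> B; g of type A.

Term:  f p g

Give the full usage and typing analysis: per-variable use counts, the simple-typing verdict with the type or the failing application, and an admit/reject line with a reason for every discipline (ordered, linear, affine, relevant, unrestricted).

usage: p: 1×; f: 1×; g: 1×
order of uses: f, p, g
typing: ✓ — B
ordered ✗ (use order f, p, g needs exchange)
linear ✓ (p, f, g: one use apiece)
affine ✓ (p, f, g: no repeats, contraction unneeded)
relevant ✓ (at least one use each (p, f, g))
unrestricted ✓ (well-typed at B; no restrictions here)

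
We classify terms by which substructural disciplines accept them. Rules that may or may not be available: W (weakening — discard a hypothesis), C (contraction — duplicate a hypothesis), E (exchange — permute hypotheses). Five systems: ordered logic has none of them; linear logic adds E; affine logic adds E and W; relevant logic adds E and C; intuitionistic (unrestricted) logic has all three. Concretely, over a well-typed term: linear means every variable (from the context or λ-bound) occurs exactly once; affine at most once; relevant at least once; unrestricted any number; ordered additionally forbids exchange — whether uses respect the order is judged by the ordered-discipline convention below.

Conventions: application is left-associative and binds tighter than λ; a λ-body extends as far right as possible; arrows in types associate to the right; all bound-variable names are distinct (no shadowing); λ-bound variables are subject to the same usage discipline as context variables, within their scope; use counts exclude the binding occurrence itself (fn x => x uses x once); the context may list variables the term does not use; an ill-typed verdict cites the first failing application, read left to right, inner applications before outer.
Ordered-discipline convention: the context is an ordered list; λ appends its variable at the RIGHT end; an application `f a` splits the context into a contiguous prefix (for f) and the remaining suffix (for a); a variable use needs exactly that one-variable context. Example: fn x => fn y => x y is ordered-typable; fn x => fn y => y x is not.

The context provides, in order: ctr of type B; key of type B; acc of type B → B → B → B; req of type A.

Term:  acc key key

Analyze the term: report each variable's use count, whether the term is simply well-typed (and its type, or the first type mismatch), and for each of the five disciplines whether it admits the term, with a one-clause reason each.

counts: ctr: 0, key: 2, acc: 1, req: 0
order of uses: acc, key, key
typing: well-typed at B → B
ordered ✗ (repeated use of key ×2; ctr, req left unused)
linear ✗ (repeated use of key ×2; ctr, req left unused)
affine ✗ (repeated use of key ×2)
relevant ✗ (ctr, req left unused)
unrestricted ✓ (typability at B → B is all that's needed)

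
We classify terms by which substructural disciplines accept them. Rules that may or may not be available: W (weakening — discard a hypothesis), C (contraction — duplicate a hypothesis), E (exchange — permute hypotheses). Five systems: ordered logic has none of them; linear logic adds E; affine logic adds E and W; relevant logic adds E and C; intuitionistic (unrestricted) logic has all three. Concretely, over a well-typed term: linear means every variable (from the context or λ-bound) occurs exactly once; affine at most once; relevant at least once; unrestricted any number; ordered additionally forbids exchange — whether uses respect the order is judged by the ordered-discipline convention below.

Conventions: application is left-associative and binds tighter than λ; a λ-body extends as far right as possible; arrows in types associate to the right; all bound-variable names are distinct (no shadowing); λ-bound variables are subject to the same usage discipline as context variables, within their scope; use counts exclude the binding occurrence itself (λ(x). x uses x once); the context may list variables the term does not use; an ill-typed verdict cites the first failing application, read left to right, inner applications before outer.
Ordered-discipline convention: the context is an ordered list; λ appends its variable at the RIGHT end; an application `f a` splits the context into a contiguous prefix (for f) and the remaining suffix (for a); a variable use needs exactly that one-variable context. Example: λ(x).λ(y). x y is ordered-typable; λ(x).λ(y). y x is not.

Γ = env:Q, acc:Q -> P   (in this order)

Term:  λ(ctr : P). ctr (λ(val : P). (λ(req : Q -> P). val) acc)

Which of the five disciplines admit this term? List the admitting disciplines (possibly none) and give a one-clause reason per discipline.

accepted by: none
counts: env: 0×; acc: 1×; ctr (λ-bound): 1×; val (λ-bound): 1×; req (λ-bound): 0×
use order (left to right): ctr, val, acc
typing: ill-typed: can't apply a value of type P
ordered ✗ (not simply typable)
linear ✗ (fails simple typing)
affine ✗ (a type mismatch blocks all five)
relevant ✗ (the type mismatch rejects it)
unrestricted ✗ (not simply typable)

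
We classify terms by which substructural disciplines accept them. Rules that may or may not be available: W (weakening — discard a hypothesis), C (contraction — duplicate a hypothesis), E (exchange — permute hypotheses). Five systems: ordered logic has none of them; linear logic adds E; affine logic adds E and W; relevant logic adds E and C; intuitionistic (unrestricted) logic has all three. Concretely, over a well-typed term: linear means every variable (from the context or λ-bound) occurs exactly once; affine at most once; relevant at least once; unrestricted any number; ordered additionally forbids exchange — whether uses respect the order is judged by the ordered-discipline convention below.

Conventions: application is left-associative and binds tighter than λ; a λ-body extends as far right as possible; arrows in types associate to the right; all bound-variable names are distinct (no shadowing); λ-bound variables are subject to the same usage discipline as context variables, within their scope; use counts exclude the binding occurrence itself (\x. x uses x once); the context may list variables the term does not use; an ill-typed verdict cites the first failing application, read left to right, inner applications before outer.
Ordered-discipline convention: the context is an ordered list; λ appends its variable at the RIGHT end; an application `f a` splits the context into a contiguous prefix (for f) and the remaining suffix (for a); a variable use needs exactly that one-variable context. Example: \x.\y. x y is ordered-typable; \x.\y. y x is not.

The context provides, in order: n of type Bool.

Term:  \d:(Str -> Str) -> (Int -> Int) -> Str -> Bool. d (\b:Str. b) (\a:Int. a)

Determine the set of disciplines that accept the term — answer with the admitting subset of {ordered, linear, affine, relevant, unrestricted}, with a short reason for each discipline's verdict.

admitted by: affine, unrestricted
variable uses: n=0, d (λ-bound)=1, b (λ-bound)=1, a (λ-bound)=1
use order (left to right): d, b, a
typing: ✓ — ((Str -> Str) -> (Int -> Int) -> Str -> Bool) -> Str -> Bool
ordered: ✗, needs weakening: n unused
linear: ✗, needs weakening: n unused
affine: ✓, at most one use each (n, d, b, a)
relevant: ✗, needs weakening: n unused
unrestricted: ✓, typability at ((Str -> Str) -> (Int -> Int) -> Str -> Bool) -> Str -> Bool is all that's needed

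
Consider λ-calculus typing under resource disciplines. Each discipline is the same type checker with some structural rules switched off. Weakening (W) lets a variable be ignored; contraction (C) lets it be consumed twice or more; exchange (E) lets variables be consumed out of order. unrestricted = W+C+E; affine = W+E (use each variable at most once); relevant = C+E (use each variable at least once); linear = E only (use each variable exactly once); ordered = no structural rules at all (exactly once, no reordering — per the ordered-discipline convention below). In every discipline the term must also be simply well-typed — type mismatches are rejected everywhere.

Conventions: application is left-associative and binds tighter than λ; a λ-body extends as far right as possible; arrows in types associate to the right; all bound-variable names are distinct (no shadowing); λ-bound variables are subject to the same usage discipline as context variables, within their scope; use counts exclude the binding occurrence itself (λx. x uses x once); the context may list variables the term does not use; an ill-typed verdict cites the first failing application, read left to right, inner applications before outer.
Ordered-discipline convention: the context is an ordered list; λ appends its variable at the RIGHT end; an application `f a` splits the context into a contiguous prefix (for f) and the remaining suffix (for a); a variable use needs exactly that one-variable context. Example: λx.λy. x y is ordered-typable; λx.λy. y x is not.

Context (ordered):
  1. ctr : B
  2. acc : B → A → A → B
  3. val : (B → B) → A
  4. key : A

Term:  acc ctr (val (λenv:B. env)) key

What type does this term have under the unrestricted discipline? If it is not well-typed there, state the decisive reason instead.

term : B
counts: ctr ×1, acc ×1, val ×1, key ×1, env (λ-bound) ×1
left-to-right use order: acc, ctr, val, env, key
typing: ✓ — B
summary: ordered ✗ | linear ✓ | affine ✓ | relevant ✓ | unrestricted ✓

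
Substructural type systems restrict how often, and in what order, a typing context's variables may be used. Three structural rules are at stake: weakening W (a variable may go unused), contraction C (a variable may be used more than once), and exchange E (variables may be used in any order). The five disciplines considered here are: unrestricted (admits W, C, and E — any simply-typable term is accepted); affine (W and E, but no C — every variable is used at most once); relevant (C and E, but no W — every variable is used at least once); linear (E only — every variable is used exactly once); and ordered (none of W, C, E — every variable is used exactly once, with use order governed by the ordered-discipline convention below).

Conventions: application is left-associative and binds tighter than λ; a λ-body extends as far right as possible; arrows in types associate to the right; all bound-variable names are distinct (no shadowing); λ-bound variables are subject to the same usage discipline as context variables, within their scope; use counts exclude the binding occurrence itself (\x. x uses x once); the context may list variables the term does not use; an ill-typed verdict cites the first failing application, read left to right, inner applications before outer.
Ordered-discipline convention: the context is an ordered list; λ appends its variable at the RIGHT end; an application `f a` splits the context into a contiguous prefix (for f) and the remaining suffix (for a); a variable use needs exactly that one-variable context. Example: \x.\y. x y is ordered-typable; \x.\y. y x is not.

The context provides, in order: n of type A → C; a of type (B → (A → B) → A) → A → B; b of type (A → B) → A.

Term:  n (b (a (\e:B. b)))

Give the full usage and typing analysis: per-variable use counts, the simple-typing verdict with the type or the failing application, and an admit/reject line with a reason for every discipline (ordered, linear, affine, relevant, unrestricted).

variable uses: n=1, a=1, b=2, e [bound]=0
order of uses: n, b, a, b
typing: well-typed — term : C
ordered ✗ (uses contraction: b ×2; unused: e — weakening required)
linear ✗ (uses contraction: b ×2; unused: e — weakening required)
affine ✗ (uses contraction: b ×2)
relevant ✗ (unused: e — weakening required)
unrestricted ✓ (type-checks (C) and nothing is barred)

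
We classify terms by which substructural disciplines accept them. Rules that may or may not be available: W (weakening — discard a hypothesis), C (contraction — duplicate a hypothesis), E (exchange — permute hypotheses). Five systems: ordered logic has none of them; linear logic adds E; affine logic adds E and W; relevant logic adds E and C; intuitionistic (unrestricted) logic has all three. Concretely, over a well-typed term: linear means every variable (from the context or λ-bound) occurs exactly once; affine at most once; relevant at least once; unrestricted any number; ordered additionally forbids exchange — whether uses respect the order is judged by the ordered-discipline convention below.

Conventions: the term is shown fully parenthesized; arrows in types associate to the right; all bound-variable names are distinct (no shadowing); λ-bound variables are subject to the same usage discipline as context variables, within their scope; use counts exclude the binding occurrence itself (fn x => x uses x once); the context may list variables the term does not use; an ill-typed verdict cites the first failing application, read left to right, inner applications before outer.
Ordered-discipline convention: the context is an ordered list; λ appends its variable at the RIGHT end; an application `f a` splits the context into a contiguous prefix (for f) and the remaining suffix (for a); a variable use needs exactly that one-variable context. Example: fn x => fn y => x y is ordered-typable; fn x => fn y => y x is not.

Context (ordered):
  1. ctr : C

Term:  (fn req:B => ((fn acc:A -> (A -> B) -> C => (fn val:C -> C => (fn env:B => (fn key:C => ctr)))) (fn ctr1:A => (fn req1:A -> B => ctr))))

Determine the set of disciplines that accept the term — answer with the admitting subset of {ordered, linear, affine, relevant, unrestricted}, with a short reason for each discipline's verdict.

admitting disciplines: unrestricted
variable uses: ctr ×2, req (bound) ×0, acc (bound) ×0, val (bound) ×0, env (bound) ×0, key (bound) ×0, ctr1 (bound) ×0, req1 (bound) ×0
uses in reading order: ctr, ctr
typing: ✓ — B -> (C -> C) -> B -> C -> C
ordered: ✗ — uses contraction: ctr ×2; needs weakening: req, acc, val, env, key, ctr1, req1 unused
linear: ✗ — uses contraction: ctr ×2; needs weakening: req, acc, val, env, key, ctr1, req1 unused
affine: ✗ — uses contraction: ctr ×2
relevant: ✗ — needs weakening: req, acc, val, env, key, ctr1, req1 unused
unrestricted: ✓ — type-checks (B -> (C -> C) -> B -> C -> C) and nothing is barred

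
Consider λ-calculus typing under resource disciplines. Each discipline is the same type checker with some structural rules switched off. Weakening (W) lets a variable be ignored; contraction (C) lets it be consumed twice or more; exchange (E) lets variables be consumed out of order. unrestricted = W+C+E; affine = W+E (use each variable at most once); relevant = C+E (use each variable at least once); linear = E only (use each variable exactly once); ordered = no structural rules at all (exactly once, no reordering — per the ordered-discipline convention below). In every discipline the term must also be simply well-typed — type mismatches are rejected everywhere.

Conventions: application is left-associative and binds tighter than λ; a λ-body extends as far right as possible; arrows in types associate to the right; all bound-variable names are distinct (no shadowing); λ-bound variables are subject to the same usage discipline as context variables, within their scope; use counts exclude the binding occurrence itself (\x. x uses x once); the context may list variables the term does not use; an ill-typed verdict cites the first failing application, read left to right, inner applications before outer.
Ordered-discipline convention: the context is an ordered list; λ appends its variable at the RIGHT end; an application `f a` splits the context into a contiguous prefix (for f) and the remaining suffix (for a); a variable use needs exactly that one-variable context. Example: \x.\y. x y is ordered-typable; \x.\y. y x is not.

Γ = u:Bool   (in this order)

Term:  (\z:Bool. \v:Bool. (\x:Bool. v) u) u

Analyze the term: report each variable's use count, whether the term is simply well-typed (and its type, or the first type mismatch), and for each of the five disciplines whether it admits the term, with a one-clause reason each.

variable uses: u: 2, z (λ-bound): 0, v (λ-bound): 1, x (λ-bound): 0
order of uses: v, u, u
typing: well-typed at Bool → Bool
ordered ✗ (needs contraction — u ×2; z, x left unused)
linear ✗ (needs contraction — u ×2; z, x left unused)
affine ✗ (needs contraction — u ×2)
relevant ✗ (z, x left unused)
unrestricted ✓ (well-typed at Bool → Bool; no restrictions here)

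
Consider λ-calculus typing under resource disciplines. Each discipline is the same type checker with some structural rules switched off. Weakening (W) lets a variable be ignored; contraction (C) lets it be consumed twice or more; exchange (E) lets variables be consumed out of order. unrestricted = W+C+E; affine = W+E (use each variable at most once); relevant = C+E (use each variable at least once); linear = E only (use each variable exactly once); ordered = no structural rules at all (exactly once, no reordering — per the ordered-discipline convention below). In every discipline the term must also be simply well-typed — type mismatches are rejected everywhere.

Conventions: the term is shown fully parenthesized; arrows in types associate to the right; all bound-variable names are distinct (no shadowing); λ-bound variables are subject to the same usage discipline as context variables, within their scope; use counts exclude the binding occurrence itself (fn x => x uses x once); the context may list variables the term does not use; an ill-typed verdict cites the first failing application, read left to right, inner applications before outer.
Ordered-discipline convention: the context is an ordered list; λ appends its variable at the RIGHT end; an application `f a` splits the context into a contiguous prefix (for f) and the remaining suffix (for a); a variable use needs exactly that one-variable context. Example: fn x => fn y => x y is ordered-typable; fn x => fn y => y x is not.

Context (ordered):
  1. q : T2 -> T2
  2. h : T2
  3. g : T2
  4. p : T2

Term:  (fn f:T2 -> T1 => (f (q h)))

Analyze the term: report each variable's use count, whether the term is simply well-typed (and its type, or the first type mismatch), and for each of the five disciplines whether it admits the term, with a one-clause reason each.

usage: q ×1; h ×1; g ×0; p ×0; f [bound] ×1
order of uses: f, q, h
typing: well-typed at (T2 -> T1) -> T1
ordered: ✗, g, p never used (weakening)
linear: ✗, g, p never used (weakening)
affine: ✓, no duplicate uses among q, h, g, p, f
relevant: ✗, g, p never used (weakening)
unrestricted: ✓, type-checks ((T2 -> T1) -> T1) and nothing is barred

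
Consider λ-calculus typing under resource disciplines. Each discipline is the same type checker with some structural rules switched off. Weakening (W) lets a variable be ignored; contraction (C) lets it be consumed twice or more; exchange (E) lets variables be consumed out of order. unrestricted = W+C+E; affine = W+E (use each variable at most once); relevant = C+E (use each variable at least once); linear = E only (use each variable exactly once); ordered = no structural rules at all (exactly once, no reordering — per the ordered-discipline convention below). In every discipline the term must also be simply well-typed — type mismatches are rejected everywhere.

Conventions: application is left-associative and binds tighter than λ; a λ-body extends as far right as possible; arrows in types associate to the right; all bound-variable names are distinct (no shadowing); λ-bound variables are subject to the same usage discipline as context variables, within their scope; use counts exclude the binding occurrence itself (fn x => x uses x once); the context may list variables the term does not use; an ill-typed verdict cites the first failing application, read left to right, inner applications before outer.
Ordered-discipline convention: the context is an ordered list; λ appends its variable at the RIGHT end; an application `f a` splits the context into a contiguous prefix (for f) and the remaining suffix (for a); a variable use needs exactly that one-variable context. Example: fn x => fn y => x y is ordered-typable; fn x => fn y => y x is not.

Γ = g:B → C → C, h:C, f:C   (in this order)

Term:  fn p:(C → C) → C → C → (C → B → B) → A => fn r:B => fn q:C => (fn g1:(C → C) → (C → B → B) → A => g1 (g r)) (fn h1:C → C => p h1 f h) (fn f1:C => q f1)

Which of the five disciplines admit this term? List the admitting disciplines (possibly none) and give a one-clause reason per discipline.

accepted by: none
counts: g: 1, h: 1, f: 1, p (λ-bound): 1, r (λ-bound): 1, q (λ-bound): 1, g1 (λ-bound): 1, h1 (λ-bound): 1, f1 (λ-bound): 1
left-to-right use order: g1, g, r, p, h1, f, h, q, f1
typing: ill-typed: can't apply a value of type C
ordered: ✗, the type mismatch rejects it
linear: ✗, not simply typable
affine: ✗, fails simple typing
relevant: ✗, a type mismatch blocks all five
unrestricted: ✗, the type mismatch rejects it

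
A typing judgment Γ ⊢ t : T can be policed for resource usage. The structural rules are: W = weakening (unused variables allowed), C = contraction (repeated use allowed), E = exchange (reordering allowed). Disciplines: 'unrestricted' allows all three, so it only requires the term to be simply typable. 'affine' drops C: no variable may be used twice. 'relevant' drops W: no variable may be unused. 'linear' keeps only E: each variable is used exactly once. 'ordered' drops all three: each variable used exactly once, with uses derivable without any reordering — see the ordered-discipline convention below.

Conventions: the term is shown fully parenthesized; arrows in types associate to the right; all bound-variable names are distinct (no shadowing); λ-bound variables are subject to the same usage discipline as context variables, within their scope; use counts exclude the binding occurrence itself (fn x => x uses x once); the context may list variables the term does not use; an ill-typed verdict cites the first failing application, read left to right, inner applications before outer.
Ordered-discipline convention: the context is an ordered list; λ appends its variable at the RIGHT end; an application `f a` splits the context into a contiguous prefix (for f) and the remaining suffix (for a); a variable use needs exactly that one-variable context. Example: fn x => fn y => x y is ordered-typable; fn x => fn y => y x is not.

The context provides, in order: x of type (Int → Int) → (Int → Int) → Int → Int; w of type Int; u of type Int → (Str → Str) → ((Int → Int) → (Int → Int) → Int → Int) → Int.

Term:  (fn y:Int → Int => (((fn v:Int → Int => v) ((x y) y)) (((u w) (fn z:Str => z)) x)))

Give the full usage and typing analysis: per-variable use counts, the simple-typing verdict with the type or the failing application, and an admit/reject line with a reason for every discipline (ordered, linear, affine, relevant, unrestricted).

use counts: x: 2×, w: 1×, u: 1×, y (λ-bound): 2×, v (λ-bound): 1×, z (λ-bound): 1×
uses in reading order: v, x, y, y, u, w, z, x
typing: the term checks, with type (Int → Int) → Int
ordered: ✗, needs contraction — x ×2, y ×2
linear: ✗, needs contraction — x ×2, y ×2
affine: ✗, needs contraction — x ×2, y ×2
relevant: ✓, at least one use each (x, w, u, y, v, z)
unrestricted: ✓, well-typed at (Int → Int) → Int; no restrictions here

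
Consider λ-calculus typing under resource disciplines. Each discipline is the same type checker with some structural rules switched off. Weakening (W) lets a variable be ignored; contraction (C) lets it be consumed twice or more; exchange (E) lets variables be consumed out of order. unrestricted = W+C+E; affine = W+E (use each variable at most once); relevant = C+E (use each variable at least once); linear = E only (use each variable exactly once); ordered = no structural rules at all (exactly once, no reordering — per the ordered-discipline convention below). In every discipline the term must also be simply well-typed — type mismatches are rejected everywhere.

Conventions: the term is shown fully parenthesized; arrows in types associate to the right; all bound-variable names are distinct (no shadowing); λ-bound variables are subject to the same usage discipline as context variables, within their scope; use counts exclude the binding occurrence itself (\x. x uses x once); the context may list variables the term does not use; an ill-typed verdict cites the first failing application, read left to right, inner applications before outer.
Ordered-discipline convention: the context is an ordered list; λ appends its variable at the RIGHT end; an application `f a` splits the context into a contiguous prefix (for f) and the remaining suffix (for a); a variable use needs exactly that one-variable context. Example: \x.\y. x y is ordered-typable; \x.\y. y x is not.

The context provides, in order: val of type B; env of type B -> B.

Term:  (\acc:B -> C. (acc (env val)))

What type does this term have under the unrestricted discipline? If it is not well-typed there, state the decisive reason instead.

term : (B -> C) -> C
use counts: val: 1, env: 1, acc (λ-bound): 1
left-to-right use order: acc, env, val
typing: the term checks, with type (B -> C) -> C
all disciplines: ordered ✗ | linear ✓ | affine ✓ | relevant ✓ | unrestricted ✓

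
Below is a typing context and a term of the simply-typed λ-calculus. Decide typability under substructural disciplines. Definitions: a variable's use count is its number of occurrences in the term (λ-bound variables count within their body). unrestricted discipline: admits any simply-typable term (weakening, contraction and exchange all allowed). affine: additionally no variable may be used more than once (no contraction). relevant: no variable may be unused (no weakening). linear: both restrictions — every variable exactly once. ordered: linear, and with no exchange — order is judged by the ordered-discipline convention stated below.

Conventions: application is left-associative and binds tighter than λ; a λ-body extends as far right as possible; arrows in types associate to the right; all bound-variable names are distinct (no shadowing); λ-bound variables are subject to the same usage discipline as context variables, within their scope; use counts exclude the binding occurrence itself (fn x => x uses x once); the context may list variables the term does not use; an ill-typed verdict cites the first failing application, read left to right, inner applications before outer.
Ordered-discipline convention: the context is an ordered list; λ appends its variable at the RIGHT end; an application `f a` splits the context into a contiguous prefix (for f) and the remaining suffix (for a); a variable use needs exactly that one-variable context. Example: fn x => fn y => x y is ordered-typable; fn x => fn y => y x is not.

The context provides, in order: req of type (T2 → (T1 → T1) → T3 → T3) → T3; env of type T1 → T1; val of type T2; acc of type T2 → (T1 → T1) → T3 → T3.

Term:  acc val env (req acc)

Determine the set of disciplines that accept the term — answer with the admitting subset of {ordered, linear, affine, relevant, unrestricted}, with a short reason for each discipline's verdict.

admitted by: relevant, unrestricted
use counts: req ×1; env ×1; val ×1; acc ×2
use order (left to right): acc, val, env, req, acc
typing: well-typed — term : T3
ordered ✗ (needs contraction — acc ×2)
linear ✗ (needs contraction — acc ×2)
affine ✗ (needs contraction — acc ×2)
relevant ✓ (at least one use each (req, env, val, acc))
unrestricted ✓ (typability at T3 is all that's needed)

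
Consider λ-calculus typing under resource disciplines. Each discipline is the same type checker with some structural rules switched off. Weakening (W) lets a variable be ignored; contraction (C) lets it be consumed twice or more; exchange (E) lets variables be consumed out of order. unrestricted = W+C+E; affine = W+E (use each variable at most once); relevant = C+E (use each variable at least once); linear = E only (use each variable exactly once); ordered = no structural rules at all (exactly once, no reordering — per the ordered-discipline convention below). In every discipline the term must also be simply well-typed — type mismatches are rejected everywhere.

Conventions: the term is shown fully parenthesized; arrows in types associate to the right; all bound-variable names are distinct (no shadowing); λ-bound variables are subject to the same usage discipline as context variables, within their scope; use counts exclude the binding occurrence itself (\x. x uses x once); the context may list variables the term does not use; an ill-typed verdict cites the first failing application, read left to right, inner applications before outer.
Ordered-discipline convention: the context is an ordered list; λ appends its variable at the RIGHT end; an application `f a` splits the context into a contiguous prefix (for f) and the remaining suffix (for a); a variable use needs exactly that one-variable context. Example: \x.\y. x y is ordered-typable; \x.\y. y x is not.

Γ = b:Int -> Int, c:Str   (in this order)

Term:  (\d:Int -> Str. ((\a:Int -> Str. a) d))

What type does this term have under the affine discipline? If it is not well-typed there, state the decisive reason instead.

term : (Int -> Str) -> Int -> Str
use counts: b ×0, c ×0, d (bound) ×1, a (bound) ×1
order of uses: a, d
typing: well-typed — term : (Int -> Str) -> Int -> Str
all disciplines: ordered ✗, linear ✗, affine ✓, relevant ✗, unrestricted ✓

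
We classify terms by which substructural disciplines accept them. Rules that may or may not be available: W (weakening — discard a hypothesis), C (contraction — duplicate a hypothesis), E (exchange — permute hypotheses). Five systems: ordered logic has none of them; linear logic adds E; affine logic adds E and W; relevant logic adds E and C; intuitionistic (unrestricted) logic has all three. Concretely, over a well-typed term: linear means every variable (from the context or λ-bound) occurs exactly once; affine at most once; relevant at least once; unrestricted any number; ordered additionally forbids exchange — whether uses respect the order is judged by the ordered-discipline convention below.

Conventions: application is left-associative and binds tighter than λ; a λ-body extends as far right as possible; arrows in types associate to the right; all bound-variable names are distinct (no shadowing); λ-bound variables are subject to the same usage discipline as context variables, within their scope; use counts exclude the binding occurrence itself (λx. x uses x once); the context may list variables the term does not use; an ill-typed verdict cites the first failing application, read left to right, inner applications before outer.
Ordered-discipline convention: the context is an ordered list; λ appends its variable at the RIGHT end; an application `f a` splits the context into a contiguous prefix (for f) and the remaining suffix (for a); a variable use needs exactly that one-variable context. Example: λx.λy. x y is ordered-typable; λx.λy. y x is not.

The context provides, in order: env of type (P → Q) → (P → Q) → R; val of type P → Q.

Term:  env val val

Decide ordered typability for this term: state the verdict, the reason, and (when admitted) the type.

no — val ×2 used more than once (contraction)
counts: env ×1, val ×2
order of uses: env, val, val
typing: well-typed at R
summary: ordered ✗; linear ✗; affine ✗; relevant ✓; unrestricted ✓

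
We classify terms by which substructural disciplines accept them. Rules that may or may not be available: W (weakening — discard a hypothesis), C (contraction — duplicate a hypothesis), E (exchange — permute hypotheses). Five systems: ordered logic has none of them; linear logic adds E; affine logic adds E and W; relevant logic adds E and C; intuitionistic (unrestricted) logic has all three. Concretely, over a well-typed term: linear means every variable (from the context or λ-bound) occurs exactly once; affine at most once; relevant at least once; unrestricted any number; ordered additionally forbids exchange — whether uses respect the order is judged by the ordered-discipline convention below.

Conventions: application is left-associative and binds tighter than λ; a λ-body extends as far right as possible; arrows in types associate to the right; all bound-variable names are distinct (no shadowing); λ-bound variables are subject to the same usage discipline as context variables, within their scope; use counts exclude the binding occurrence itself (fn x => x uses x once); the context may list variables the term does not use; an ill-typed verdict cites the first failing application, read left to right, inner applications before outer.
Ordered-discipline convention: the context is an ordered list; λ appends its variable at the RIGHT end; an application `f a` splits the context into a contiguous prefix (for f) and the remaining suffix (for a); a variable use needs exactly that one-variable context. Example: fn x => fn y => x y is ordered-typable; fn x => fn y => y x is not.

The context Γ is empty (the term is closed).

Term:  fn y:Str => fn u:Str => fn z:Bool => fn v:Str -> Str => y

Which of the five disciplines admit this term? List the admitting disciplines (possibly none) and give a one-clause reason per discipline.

admitted by: affine, unrestricted
usage: y [bound] ×1; u [bound] ×0; z [bound] ×0; v [bound] ×0
use order (left to right): y
typing: ✓ — Str -> Str -> Bool -> (Str -> Str) -> Str
ordered ✗ (u, z, v left unused)
linear ✗ (u, z, v left unused)
affine ✓ (none of y, u, z, v used more than once)
relevant ✗ (u, z, v left unused)
unrestricted ✓ (type-checks (Str -> Str -> Bool -> (Str -> Str) -> Str) and nothing is barred)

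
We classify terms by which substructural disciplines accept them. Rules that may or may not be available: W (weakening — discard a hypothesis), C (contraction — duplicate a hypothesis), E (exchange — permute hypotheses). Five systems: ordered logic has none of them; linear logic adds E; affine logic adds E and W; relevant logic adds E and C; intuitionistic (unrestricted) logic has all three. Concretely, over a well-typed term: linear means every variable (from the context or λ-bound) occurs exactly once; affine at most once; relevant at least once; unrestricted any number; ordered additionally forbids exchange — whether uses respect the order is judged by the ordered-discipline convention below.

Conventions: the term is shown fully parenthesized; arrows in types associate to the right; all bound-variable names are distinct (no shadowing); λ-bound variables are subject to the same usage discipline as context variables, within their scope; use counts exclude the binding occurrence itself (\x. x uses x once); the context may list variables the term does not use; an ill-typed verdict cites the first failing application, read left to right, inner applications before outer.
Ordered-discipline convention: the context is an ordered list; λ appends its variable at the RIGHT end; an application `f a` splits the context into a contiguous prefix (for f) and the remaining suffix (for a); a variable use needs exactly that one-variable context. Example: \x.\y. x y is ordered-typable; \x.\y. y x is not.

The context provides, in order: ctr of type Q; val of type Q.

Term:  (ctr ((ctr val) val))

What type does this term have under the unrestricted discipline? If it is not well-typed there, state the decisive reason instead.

not well-typed under unrestricted — fails simple typing
use counts: ctr: 2; val: 2
left-to-right use order: ctr, ctr, val, val
typing: ill-typed: non-function type Q applied to an argument
across the five disciplines: ordered ✗ · linear ✗ · affine ✗ · relevant ✗ · unrestricted ✗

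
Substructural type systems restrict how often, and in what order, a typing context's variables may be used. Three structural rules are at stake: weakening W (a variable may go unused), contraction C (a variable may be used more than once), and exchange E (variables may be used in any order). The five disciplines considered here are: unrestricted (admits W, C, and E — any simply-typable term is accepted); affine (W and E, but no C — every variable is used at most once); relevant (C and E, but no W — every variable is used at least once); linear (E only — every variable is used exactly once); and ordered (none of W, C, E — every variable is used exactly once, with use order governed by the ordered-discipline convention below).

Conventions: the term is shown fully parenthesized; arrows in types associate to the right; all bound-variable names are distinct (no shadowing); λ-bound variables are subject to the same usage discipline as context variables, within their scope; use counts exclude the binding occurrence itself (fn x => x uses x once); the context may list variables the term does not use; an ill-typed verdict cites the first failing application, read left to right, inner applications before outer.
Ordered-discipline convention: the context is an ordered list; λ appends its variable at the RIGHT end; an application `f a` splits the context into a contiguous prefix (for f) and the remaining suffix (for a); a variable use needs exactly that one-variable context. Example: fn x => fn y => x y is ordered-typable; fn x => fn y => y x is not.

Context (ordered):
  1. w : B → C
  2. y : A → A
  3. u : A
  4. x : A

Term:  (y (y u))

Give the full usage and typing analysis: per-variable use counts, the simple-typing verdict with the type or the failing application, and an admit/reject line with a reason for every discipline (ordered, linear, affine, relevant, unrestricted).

use counts: w=0; y=2; u=1; x=0
order of uses: y, y, u
typing: ✓ — A
ordered ✗ (repeated use of y ×2; w, x never used (weakening))
linear ✗ (repeated use of y ×2; w, x never used (weakening))
affine ✗ (repeated use of y ×2)
relevant ✗ (w, x never used (weakening))
unrestricted ✓ (well-typed at A; no restrictions here)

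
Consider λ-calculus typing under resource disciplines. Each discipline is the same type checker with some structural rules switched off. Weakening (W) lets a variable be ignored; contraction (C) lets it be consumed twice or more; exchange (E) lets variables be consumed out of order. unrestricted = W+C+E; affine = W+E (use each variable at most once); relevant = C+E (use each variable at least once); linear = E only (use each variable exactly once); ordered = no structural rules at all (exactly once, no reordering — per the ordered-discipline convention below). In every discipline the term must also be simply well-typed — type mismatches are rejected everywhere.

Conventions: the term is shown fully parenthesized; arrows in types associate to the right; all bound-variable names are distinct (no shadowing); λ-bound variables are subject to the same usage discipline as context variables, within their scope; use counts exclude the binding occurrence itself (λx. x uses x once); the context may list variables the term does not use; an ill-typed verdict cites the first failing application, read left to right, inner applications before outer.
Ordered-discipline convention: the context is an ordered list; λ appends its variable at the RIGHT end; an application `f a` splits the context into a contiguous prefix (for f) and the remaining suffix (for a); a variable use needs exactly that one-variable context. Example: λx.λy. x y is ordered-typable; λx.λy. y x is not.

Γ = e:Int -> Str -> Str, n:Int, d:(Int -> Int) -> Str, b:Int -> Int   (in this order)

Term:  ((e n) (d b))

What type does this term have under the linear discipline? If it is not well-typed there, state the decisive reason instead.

term : Str
use counts: e=1, n=1, d=1, b=1
use order (left to right): e, n, d, b
typing: well-typed at Str
across the five disciplines: ordered ✓ · linear ✓ · affine ✓ · relevant ✓ · unrestricted ✓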